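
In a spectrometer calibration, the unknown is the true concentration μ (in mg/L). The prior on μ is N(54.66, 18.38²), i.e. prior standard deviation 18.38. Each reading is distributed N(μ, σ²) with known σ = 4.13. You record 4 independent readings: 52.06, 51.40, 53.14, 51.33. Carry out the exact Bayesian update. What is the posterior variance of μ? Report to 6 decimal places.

4.211070

For Normal data with known variance σ², a Normal(μ₀, σ₀²) prior on μ is conjugate. Posterior precision = 1/σ₀² + n/σ²; posterior mean is the precision-weighted average of μ₀ and x̄.
σ₀² = 18.38² = 337.8244, σ² = 4.13² = 17.0569; σ² + n·σ₀² = 17.0569 + 4·337.8244 = 1368.3545.
Posterior precision = 1/σ₀² + n/σ² = 1/337.8244 + 4/17.0569 = (σ² + n·σ₀²)/(σ₀²σ²) = 1368.3545/(337.8244·17.0569); posterior variance σₙ² = σ₀²σ²/(σ² + n·σ₀²) = 337.8244·17.0569/1368.3545 = 4.211070.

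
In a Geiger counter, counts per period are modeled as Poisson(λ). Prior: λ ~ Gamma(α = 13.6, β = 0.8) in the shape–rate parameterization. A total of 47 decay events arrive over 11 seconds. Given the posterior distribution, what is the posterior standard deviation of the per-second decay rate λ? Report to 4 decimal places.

With a Gamma(shape α, rate β) prior, the Poisson likelihood is conjugate: the posterior is Gamma(α + ΣXᵢ, β + n).
Posterior: Gamma(α+S, β+n) = Gamma(13.6+47, 0.8+11) = Gamma(60.6, 11.8).
SD = √α/β = √60.6/11.8 = 0.6597.

0.6597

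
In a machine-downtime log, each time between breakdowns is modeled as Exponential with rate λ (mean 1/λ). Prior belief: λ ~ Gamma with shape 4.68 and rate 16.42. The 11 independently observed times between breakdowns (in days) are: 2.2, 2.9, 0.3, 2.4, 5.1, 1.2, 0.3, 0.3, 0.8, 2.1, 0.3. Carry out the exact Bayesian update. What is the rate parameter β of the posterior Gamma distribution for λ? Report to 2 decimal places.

34.32

With a Gamma(shape α, rate β) prior on the exponential rate λ, the posterior after n observations with total T = Σxᵢ is Gamma(α+n, β+T).
Sum of observations T = 17.9 days; n = 11.
Posterior: Gamma(4.68+11, 16.42+17.9) = Gamma(15.68, 34.32).
Posterior β = 34.32.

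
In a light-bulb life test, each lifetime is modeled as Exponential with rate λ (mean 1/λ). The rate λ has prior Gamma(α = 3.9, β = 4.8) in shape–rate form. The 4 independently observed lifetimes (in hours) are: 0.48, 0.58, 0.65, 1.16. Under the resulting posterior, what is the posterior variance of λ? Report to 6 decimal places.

With a Gamma(shape α, rate β) prior on the exponential rate λ, the posterior after n observations with total T = Σxᵢ is Gamma(α+n, β+T).
Sum of observations T = 2.87 hours; n = 4.
Posterior: Gamma(3.9+4, 4.8+2.87) = Gamma(7.9, 7.67).
Var = α/β² = 0.134288.

0.134288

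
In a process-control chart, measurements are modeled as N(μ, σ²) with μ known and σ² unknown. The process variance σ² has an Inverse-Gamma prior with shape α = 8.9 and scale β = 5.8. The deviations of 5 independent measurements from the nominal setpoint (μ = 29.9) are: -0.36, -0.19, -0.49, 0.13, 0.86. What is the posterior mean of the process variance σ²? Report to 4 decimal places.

With known mean μ and an Inverse-Gamma(α, β) prior on σ², the Normal likelihood is conjugate: posterior is Inv-Gamma(α + n/2, β + Σ(xᵢ−μ)²/2).
Σ(xᵢ−μ)² = (-0.36)² + (-0.19)² + (-0.49)² + (0.13)² + (0.86)² = 1.1623.
Posterior: Inv-Gamma(8.9 + 5/2, 5.8 + 1.1623/2) = Inv-Gamma(11.40, 6.38115).
E[σ²|data] = β/(α−1) = 6.38115/10.40 = 0.6136.

0.6136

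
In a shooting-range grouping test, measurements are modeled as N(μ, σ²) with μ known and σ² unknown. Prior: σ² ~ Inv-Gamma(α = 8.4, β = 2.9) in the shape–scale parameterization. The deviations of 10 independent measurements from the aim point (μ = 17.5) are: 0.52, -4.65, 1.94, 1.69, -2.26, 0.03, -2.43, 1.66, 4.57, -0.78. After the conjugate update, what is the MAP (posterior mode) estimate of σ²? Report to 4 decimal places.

2.4158

With known mean μ and an Inverse-Gamma(α, β) prior on σ², the Normal likelihood is conjugate: posterior is Inv-Gamma(α + n/2, β + Σ(xᵢ−μ)²/2).
Σ(xᵢ−μ)² = (0.52)² + (-4.65)² + (1.94)² + (1.69)² + (-2.26)² + (0.03)² + (-2.43)² + (1.66)² + (4.57)² + (-0.78)² = 63.7749.
Posterior: Inv-Gamma(8.4 + 10/2, 2.9 + 63.7749/2) = Inv-Gamma(13.40, 34.78745).
Mode = β/(α+1) = 34.78745/14.40 = 2.4158.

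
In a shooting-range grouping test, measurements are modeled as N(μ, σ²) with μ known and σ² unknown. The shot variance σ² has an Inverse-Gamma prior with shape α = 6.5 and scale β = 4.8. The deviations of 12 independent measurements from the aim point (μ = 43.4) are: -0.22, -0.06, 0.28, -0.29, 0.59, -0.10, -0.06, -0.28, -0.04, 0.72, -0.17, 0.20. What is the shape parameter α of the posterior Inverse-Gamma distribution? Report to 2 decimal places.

With known mean μ and an Inverse-Gamma(α, β) prior on σ², the Normal likelihood is conjugate: posterior is Inv-Gamma(α + n/2, β + Σ(xᵢ−μ)²/2).
Σ(xᵢ−μ)² = (-0.22)² + (-0.06)² + (0.28)² + (-0.29)² + (0.59)² + (-0.10)² + (-0.06)² + (-0.28)² + (-0.04)² + (0.72)² + (-0.17)² + (0.20)² = 1.2435.
Posterior: Inv-Gamma(6.5 + 12/2, 4.8 + 1.2435/2) = Inv-Gamma(12.50, 5.42175).
Posterior α = 12.50.

12.50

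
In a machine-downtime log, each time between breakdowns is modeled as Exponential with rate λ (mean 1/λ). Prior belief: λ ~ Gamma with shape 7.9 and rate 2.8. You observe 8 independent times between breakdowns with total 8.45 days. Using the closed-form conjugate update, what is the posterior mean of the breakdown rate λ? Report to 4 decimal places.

With a Gamma(shape α, rate β) prior on the exponential rate λ, the posterior after n observations with total T = Σxᵢ is Gamma(α+n, β+T).
Posterior: Gamma(7.9+8, 2.8+8.45) = Gamma(15.9, 11.25).
Posterior mean of λ = α/β = 15.9/11.25 = 1.4133.

1.4133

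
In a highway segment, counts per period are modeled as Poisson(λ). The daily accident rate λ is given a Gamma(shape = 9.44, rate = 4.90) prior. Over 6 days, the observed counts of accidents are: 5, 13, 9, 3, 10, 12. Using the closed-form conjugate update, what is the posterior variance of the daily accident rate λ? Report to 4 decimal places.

With a Gamma(shape α, rate β) prior, the Poisson likelihood is conjugate: the posterior is Gamma(α + ΣXᵢ, β + n).
Sum of counts S = 52 over n = 6 days.
Posterior: Gamma(α+S, β+n) = Gamma(9.44+52, 4.90+6) = Gamma(61.44, 10.90).
Var = α/β² = 61.44/10.90² = 0.5171.

0.5171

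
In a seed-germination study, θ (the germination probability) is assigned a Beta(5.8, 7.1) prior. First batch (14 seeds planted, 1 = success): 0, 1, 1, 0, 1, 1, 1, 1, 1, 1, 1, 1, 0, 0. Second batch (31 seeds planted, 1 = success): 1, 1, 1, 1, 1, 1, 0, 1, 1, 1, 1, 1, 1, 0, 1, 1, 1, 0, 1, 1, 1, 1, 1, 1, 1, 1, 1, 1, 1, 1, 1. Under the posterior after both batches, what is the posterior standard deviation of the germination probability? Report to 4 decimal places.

The Beta prior is conjugate to a Binomial/Bernoulli likelihood; the update adds successes to α and failures to β.
After batch 1: Beta(5.8+10, 7.1+4) = Beta(15.8, 11.1).
After batch 2: Beta(15.8+28, 11.1+3) = Beta(43.8, 14.1).
Var = αβ/((α+β)²(α+β+1)) = 43.8·14.1/(57.9²·58.9) = 0.00312767; SD = √0.00312767 = 0.0559.

0.0559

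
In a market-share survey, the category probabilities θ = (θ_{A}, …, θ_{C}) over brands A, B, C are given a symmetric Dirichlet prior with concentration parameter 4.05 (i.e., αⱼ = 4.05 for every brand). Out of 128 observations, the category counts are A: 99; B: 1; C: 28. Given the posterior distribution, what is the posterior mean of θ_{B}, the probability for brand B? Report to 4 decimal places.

The Dirichlet prior is conjugate to the Multinomial likelihood: each posterior αⱼ = prior αⱼ + observed count nⱼ.
Posterior concentration: (103.05, 5.05, 32.05), total = 140.15.
E[θ_{B}|data] = α_{B}/Σα = 5.05/140.15 = 0.0360.

0.0360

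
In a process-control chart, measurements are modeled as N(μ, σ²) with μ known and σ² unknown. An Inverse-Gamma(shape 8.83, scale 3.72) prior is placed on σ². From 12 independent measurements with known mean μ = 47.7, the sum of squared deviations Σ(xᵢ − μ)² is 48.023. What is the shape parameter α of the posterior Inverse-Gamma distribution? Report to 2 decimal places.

14.83

With known mean μ and an Inverse-Gamma(α, β) prior on σ², the Normal likelihood is conjugate: posterior is Inv-Gamma(α + n/2, β + Σ(xᵢ−μ)²/2).
Posterior: Inv-Gamma(8.83 + 12/2, 3.72 + 48.023/2) = Inv-Gamma(14.83, 27.7315).
Posterior α = 14.83.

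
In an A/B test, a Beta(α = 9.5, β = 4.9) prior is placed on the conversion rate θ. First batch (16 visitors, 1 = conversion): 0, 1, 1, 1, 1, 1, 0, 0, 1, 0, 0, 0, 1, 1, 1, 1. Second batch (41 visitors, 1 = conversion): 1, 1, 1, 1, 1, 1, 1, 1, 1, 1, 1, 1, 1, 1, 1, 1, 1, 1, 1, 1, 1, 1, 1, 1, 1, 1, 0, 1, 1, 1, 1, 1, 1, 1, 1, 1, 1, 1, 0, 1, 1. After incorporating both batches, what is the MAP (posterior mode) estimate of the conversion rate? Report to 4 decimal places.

The Beta prior is conjugate to a Binomial/Bernoulli likelihood; the update adds successes to α and failures to β.
After batch 1: Beta(9.5+10, 4.9+6) = Beta(19.5, 10.9).
After batch 2: Beta(19.5+39, 10.9+2) = Beta(58.5, 12.9).
Mode of Beta(a,b) for a,b>1 is (a−1)/(a+b−2) = 57.5/69.4 = 0.8285.

0.8285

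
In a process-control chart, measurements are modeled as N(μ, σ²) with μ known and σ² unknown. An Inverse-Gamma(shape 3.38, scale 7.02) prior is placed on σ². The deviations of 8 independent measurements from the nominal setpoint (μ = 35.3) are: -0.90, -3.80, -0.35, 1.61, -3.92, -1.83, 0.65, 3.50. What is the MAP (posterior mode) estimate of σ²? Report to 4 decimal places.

3.7824

With known mean μ and an Inverse-Gamma(α, β) prior on σ², the Normal likelihood is conjugate: posterior is Inv-Gamma(α + n/2, β + Σ(xᵢ−μ)²/2).
Σ(xᵢ−μ)² = (-0.90)² + (-3.80)² + (-0.35)² + (1.61)² + (-3.92)² + (-1.83)² + (0.65)² + (3.50)² = 49.3524.
Posterior: Inv-Gamma(3.38 + 8/2, 7.02 + 49.3524/2) = Inv-Gamma(7.38, 31.69620).
Mode = β/(α+1) = 31.69620/8.38 = 3.7824.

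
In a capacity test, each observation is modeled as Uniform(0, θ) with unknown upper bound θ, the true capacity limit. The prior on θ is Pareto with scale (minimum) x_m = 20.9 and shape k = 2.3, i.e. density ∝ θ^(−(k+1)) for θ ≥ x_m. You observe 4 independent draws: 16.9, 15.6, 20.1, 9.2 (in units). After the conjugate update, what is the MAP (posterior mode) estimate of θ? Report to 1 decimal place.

20.9

A Pareto(scale x_m, shape k) prior on the upper bound θ of Uniform(0, θ) is conjugate: posterior is Pareto(max(x_m, max xᵢ), k + n).
Sample maximum = 20.1; prior scale x_m = 20.9 → posterior scale = max = 20.9.
Posterior shape = 2.3 + 4 = 6.3.
The Pareto density is decreasing on [x_m, ∞), so the mode is x_m = 20.9.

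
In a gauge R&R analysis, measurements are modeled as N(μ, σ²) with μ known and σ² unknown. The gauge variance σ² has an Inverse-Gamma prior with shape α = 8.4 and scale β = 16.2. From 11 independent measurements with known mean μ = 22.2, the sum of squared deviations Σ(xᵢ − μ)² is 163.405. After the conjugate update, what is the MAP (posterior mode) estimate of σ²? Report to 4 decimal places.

6.5706

With known mean μ and an Inverse-Gamma(α, β) prior on σ², the Normal likelihood is conjugate: posterior is Inv-Gamma(α + n/2, β + Σ(xᵢ−μ)²/2).
Posterior: Inv-Gamma(8.4 + 11/2, 16.2 + 163.405/2) = Inv-Gamma(13.90, 97.9025).
Mode = β/(α+1) = 97.9025/14.90 = 6.5706.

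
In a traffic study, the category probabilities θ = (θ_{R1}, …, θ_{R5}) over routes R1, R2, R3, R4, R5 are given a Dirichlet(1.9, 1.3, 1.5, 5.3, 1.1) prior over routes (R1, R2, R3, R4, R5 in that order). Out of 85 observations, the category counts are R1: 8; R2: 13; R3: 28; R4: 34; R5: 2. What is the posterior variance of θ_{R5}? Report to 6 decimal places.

The Dirichlet prior is conjugate to the Multinomial likelihood: each posterior αⱼ = prior αⱼ + observed count nⱼ.
Posterior concentration: (9.9, 14.3, 29.5, 39.3, 3.1), total = 96.1.
Var[θ_j] = α_j(Σα−α_j)/((Σα)²(Σα+1)) = 3.1·93.0/(96.1²·97.1) = 0.000321.

0.000321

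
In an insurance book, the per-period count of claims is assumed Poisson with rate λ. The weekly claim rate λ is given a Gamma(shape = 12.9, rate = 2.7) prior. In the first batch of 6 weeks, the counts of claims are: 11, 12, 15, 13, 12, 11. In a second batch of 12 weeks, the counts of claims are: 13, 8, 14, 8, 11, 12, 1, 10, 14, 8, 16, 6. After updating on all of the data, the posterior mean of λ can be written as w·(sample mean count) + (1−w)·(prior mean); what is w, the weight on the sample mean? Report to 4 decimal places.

With a Gamma(shape α, rate β) prior, the Poisson likelihood is conjugate: the posterior is Gamma(α + ΣXᵢ, β + n).
Total number of weeks: n = 6 + 12 = 18.
Posterior mean = (α₀+S)/(β₀+n) = [n/(β₀+n)]·(S/n) + [β₀/(β₀+n)]·(α₀/β₀), so only n and β₀ enter the weight.
Weight on data w = n/(β₀+n) = 18/(2.7+18) = 18/20.7 = 0.8696.

0.8696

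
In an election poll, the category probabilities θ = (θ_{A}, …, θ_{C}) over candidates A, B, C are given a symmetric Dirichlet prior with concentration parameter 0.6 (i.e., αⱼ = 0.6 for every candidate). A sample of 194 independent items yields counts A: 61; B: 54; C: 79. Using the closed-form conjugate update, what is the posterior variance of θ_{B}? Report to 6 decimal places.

0.001022

The Dirichlet prior is conjugate to the Multinomial likelihood: each posterior αⱼ = prior αⱼ + observed count nⱼ.
Posterior concentration: (61.6, 54.6, 79.6), total = 195.8.
Var[θ_j] = α_j(Σα−α_j)/((Σα)²(Σα+1)) = 54.6·141.2/(195.8²·196.8) = 0.001022.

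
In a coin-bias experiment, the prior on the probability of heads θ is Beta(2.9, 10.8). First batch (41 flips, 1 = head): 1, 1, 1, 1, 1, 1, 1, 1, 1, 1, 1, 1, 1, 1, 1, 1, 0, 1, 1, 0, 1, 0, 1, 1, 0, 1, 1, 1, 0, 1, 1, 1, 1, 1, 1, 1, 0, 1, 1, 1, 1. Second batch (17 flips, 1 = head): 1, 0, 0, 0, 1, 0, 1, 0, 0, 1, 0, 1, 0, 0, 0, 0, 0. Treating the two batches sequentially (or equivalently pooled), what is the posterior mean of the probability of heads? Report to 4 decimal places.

The Beta prior is conjugate to a Binomial/Bernoulli likelihood; the update adds successes to α and failures to β.
After batch 1: Beta(2.9+35, 10.8+6) = Beta(37.9, 16.8).
After batch 2: Beta(37.9+5, 16.8+12) = Beta(42.9, 28.8).
Posterior mean = α/(α+β) = 42.9/71.7 = 0.5983.

0.5983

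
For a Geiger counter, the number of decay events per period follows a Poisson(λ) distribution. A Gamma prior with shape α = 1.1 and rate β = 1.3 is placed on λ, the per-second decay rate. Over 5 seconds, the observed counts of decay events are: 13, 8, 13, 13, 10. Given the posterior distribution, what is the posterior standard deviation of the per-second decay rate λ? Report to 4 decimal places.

1.2099

With a Gamma(shape α, rate β) prior, the Poisson likelihood is conjugate: the posterior is Gamma(α + ΣXᵢ, β + n).
Sum of counts S = 57 over n = 5 seconds.
Posterior: Gamma(α+S, β+n) = Gamma(1.1+57, 1.3+5) = Gamma(58.1, 6.3).
SD = √α/β = √58.1/6.3 = 1.2099.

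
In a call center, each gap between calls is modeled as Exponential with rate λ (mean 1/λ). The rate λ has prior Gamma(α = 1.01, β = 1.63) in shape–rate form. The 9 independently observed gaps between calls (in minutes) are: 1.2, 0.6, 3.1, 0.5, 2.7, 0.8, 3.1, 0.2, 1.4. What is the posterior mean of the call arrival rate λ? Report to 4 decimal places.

0.6573

With a Gamma(shape α, rate β) prior on the exponential rate λ, the posterior after n observations with total T = Σxᵢ is Gamma(α+n, β+T).
Sum of observations T = 13.6 minutes; n = 9.
Posterior: Gamma(1.01+9, 1.63+13.6) = Gamma(10.01, 15.23).
Posterior mean of λ = α/β = 10.01/15.23 = 0.6573.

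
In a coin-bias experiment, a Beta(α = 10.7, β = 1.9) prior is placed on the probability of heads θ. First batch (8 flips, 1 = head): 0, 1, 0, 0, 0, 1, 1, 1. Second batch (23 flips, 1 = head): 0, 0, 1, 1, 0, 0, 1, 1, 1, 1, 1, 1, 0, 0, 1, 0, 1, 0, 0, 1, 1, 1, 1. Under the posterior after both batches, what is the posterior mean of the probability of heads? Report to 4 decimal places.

0.6583

The Beta prior is conjugate to a Binomial/Bernoulli likelihood; the update adds successes to α and failures to β.
After batch 1: Beta(10.7+4, 1.9+4) = Beta(14.7, 5.9).
After batch 2: Beta(14.7+14, 5.9+9) = Beta(28.7, 14.9).
Posterior mean = α/(α+β) = 28.7/43.6 = 0.6583.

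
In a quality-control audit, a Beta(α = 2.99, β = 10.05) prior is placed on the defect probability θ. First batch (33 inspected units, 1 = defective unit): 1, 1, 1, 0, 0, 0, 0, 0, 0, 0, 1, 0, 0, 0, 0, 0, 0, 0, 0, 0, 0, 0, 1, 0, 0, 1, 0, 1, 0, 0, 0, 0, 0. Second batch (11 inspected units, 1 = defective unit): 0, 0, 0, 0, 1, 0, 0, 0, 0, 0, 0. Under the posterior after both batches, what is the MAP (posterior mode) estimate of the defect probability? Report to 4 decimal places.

The Beta prior is conjugate to a Binomial/Bernoulli likelihood; the update adds successes to α and failures to β.
After batch 1: Beta(2.99+7, 10.05+26) = Beta(9.99, 36.05).
After batch 2: Beta(9.99+1, 36.05+10) = Beta(10.99, 46.05).
Mode of Beta(a,b) for a,b>1 is (a−1)/(a+b−2) = 9.99/55.04 = 0.1815.

0.1815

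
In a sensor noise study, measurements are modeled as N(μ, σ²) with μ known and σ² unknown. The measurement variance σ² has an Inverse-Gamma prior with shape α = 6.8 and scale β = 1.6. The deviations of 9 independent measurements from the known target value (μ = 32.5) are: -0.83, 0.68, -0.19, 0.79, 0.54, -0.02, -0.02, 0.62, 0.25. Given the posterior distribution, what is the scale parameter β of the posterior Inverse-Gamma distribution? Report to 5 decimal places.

2.87540

With known mean μ and an Inverse-Gamma(α, β) prior on σ², the Normal likelihood is conjugate: posterior is Inv-Gamma(α + n/2, β + Σ(xᵢ−μ)²/2).
Σ(xᵢ−μ)² = (-0.83)² + (0.68)² + (-0.19)² + (0.79)² + (0.54)² + (-0.02)² + (-0.02)² + (0.62)² + (0.25)² = 2.5508.
Posterior: Inv-Gamma(6.8 + 9/2, 1.6 + 2.5508/2) = Inv-Gamma(11.30, 2.87540).
Posterior β = 2.87540.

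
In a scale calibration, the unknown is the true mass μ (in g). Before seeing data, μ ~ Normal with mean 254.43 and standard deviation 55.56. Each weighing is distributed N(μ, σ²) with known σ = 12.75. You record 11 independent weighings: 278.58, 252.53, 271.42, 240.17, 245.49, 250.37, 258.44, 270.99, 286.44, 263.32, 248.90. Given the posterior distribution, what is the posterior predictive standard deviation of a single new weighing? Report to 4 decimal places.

13.3143

For Normal data with known variance σ², a Normal(μ₀, σ₀²) prior on μ is conjugate. Posterior precision = 1/σ₀² + n/σ²; posterior mean is the precision-weighted average of μ₀ and x̄.
σ₀² = 55.56² = 3086.9136, σ² = 12.75² = 162.5625; σ² + n·σ₀² = 162.5625 + 11·3086.9136 = 34118.6121.
Posterior precision = 1/σ₀² + n/σ² = 1/3086.9136 + 11/162.5625 = (σ² + n·σ₀²)/(σ₀²σ²) = 34118.6121/(3086.9136·162.5625); posterior variance σₙ² = σ₀²σ²/(σ² + n·σ₀²) = 3086.9136·162.5625/34118.6121 = 14.707995.
Predictive variance for one new observation = σₙ² + σ² = 3086.9136·162.5625/34118.6121 + 162.5625 = σ²·(σ₀² + 34118.6121)/34118.6121 = 162.5625·37205.5257/34118.6121 = 177.270495; SD = √(162.5625·37205.5257/34118.6121) = 13.3143.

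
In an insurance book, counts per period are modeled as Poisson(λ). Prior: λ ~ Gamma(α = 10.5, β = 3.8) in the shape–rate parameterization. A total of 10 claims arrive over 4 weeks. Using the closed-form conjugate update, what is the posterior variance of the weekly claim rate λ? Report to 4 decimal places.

0.3369

With a Gamma(shape α, rate β) prior, the Poisson likelihood is conjugate: the posterior is Gamma(α + ΣXᵢ, β + n).
Posterior: Gamma(α+S, β+n) = Gamma(10.5+10, 3.8+4) = Gamma(20.5, 7.8).
Var = α/β² = 20.5/7.8² = 0.3369.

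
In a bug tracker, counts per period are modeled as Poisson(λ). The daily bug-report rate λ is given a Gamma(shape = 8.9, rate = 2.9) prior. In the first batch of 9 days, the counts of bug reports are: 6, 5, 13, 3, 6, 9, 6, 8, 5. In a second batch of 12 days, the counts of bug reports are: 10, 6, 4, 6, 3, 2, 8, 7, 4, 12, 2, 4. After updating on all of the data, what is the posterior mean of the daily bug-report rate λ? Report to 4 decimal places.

With a Gamma(shape α, rate β) prior, the Poisson likelihood is conjugate: the posterior is Gamma(α + ΣXᵢ, β + n).
Batch 1: sum of counts S = 61 over n = 9 days.
After batch 1: Gamma(α+S, β+n) = Gamma(8.9+61, 2.9+9) = Gamma(69.9, 11.9).
Batch 2: sum of counts S = 68 over n = 12 days.
After batch 2: Gamma(α+S, β+n) = Gamma(69.9+68, 11.9+12) = Gamma(137.9, 23.9).
Posterior mean = α/β = 137.9/23.9 = 5.7699.

5.7699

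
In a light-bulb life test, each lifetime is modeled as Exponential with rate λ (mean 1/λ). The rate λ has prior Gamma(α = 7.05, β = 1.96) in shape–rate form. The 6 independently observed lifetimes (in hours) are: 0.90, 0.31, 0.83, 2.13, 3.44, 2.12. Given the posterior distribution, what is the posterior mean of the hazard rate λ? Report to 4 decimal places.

With a Gamma(shape α, rate β) prior on the exponential rate λ, the posterior after n observations with total T = Σxᵢ is Gamma(α+n, β+T).
Sum of observations T = 9.73 hours; n = 6.
Posterior: Gamma(7.05+6, 1.96+9.73) = Gamma(13.05, 11.69).
Posterior mean of λ = α/β = 13.05/11.69 = 1.1163.

1.1163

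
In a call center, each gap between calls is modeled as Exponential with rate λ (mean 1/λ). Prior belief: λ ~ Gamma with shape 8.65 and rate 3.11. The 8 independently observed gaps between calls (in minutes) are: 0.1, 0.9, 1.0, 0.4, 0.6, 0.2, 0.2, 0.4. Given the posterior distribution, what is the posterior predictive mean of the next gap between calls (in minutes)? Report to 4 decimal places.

With a Gamma(shape α, rate β) prior on the exponential rate λ, the posterior after n observations with total T = Σxᵢ is Gamma(α+n, β+T).
Sum of observations T = 3.8 minutes; n = 8.
Posterior: Gamma(8.65+8, 3.11+3.8) = Gamma(16.65, 6.91).
The predictive distribution for the next observation is Lomax; its mean is β/(α−1) = 6.91/15.65 = 0.4415.

0.4415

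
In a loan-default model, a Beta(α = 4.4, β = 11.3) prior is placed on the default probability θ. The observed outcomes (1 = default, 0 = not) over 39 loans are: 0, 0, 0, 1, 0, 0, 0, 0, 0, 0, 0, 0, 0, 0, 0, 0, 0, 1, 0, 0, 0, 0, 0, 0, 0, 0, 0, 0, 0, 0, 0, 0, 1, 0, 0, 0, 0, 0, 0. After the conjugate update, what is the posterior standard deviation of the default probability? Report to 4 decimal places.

The Beta prior is conjugate to a Binomial/Bernoulli likelihood; the update adds successes to α and failures to β.
Posterior: Beta(α+k, β+n−k) = Beta(4.4+3, 11.3+36) = Beta(7.4, 47.3).
Var = αβ/((α+β)²(α+β+1)) = 7.4·47.3/(54.7²·55.7) = 0.00210021; SD = √0.00210021 = 0.0458.

0.0458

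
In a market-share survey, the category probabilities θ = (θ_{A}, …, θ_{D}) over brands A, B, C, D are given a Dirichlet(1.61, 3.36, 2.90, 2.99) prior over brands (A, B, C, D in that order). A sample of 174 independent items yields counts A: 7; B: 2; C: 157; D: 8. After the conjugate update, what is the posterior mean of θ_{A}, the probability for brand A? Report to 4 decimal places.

The Dirichlet prior is conjugate to the Multinomial likelihood: each posterior αⱼ = prior αⱼ + observed count nⱼ.
Posterior concentration: (8.61, 5.36, 159.90, 10.99), total = 184.86.
E[θ_{A}|data] = α_{A}/Σα = 8.61/184.86 = 0.0466.

0.0466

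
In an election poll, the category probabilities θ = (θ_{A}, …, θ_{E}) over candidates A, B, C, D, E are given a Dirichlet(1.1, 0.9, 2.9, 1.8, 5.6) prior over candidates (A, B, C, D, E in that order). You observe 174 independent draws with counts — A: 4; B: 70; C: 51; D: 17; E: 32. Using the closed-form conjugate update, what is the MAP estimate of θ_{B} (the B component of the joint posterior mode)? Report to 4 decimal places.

0.3855

The Dirichlet prior is conjugate to the Multinomial likelihood: each posterior αⱼ = prior αⱼ + observed count nⱼ.
Posterior concentration: (5.1, 70.9, 53.9, 18.8, 37.6), total = 186.3.
Joint mode component: (α_{B}−1)/(Σα−K) = 69.9/181.3 = 0.3855.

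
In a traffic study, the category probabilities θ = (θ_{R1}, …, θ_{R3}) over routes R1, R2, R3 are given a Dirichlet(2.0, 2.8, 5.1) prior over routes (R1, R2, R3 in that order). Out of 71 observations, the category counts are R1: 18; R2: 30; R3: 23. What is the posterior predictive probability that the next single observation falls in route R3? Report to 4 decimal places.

0.3473

The Dirichlet prior is conjugate to the Multinomial likelihood: each posterior αⱼ = prior αⱼ + observed count nⱼ.
Posterior concentration: (20.0, 32.8, 28.1), total = 80.9.
P(next = R3 | data) = α_{R3}/Σα = 0.3473.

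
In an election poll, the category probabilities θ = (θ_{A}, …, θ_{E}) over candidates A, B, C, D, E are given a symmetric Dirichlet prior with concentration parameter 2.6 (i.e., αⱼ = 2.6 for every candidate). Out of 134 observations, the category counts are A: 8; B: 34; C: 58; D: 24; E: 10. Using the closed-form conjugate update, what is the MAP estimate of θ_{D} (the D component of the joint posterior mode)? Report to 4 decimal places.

The Dirichlet prior is conjugate to the Multinomial likelihood: each posterior αⱼ = prior αⱼ + observed count nⱼ.
Posterior concentration: (10.6, 36.6, 60.6, 26.6, 12.6), total = 147.0.
Joint mode component: (α_{D}−1)/(Σα−K) = 25.6/142.0 = 0.1803.

0.1803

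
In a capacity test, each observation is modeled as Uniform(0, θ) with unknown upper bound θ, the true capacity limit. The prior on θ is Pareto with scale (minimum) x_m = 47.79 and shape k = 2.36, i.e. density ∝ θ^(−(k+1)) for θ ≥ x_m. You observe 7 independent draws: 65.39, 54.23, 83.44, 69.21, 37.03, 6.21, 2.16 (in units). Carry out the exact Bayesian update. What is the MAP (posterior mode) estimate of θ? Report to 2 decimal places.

A Pareto(scale x_m, shape k) prior on the upper bound θ of Uniform(0, θ) is conjugate: posterior is Pareto(max(x_m, max xᵢ), k + n).
Sample maximum = 83.44; prior scale x_m = 47.79 → posterior scale = max = 83.44.
Posterior shape = 2.36 + 7 = 9.36.
The Pareto density is decreasing on [x_m, ∞), so the mode is x_m = 83.44.

83.44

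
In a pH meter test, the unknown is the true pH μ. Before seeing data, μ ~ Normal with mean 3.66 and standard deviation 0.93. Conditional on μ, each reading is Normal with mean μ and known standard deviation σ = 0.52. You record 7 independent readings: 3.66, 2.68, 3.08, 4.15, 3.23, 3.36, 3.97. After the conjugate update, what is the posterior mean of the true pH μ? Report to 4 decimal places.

3.4562

For Normal data with known variance σ², a Normal(μ₀, σ₀²) prior on μ is conjugate. Posterior precision = 1/σ₀² + n/σ²; posterior mean is the precision-weighted average of μ₀ and x̄.
Σxᵢ = 3.66 + 2.68 + 3.08 + 4.15 + 3.23 + 3.36 + 3.97 = 24.13, so n·x̄ = 24.13.
σ₀² = 0.93² = 0.8649, σ² = 0.52² = 0.2704; σ² + n·σ₀² = 0.2704 + 7·0.8649 = 6.3247.
Posterior mean = (μ₀/σ₀² + n·x̄/σ²)/(1/σ₀² + n/σ²) = (σ²·μ₀ + σ₀²·n·x̄)/(σ² + n·σ₀²) = (0.2704·3.66 + 0.8649·24.13)/6.3247 = 21.859701/6.3247 = 3.4562.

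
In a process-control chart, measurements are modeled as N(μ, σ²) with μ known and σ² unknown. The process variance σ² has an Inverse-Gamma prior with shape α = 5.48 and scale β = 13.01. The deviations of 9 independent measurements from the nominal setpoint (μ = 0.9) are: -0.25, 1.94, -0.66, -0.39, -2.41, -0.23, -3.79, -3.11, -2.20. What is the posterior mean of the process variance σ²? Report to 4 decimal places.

With known mean μ and an Inverse-Gamma(α, β) prior on σ², the Normal likelihood is conjugate: posterior is Inv-Gamma(α + n/2, β + Σ(xᵢ−μ)²/2).
Σ(xᵢ−μ)² = (-0.25)² + (1.94)² + (-0.66)² + (-0.39)² + (-2.41)² + (-0.23)² + (-3.79)² + (-3.11)² + (-2.20)² = 39.1510.
Posterior: Inv-Gamma(5.48 + 9/2, 13.01 + 39.1510/2) = Inv-Gamma(9.98, 32.58550).
E[σ²|data] = β/(α−1) = 32.58550/8.98 = 3.6287.

3.6287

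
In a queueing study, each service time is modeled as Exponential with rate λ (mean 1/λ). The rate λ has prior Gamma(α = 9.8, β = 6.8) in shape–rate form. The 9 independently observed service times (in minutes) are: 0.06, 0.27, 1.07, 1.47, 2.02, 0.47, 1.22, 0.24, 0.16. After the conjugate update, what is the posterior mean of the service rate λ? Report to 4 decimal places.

With a Gamma(shape α, rate β) prior on the exponential rate λ, the posterior after n observations with total T = Σxᵢ is Gamma(α+n, β+T).
Sum of observations T = 6.98 minutes; n = 9.
Posterior: Gamma(9.8+9, 6.8+6.98) = Gamma(18.8, 13.78).
Posterior mean of λ = α/β = 18.8/13.78 = 1.3643.

1.3643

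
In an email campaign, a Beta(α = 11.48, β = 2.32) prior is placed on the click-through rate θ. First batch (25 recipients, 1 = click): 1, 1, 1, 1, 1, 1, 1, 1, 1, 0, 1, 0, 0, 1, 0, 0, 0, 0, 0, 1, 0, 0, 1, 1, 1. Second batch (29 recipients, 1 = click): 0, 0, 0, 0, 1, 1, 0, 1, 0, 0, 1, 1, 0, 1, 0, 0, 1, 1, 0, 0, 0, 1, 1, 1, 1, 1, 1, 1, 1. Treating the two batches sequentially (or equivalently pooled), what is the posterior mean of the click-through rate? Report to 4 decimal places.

0.6265

The Beta prior is conjugate to a Binomial/Bernoulli likelihood; the update adds successes to α and failures to β.
After batch 1: Beta(11.48+15, 2.32+10) = Beta(26.48, 12.32).
After batch 2: Beta(26.48+16, 12.32+13) = Beta(42.48, 25.32).
Posterior mean = α/(α+β) = 42.48/67.80 = 0.6265.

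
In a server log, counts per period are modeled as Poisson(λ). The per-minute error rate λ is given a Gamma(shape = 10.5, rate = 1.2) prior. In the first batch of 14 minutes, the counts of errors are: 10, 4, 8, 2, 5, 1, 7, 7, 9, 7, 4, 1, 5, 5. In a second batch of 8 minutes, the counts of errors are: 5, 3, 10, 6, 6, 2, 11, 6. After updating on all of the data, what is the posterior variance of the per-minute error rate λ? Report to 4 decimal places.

0.2499

With a Gamma(shape α, rate β) prior, the Poisson likelihood is conjugate: the posterior is Gamma(α + ΣXᵢ, β + n).
Batch 1: sum of counts S = 75 over n = 14 minutes.
After batch 1: Gamma(α+S, β+n) = Gamma(10.5+75, 1.2+14) = Gamma(85.5, 15.2).
Batch 2: sum of counts S = 49 over n = 8 minutes.
After batch 2: Gamma(α+S, β+n) = Gamma(85.5+49, 15.2+8) = Gamma(134.5, 23.2).
Var = α/β² = 134.5/23.2² = 0.2499.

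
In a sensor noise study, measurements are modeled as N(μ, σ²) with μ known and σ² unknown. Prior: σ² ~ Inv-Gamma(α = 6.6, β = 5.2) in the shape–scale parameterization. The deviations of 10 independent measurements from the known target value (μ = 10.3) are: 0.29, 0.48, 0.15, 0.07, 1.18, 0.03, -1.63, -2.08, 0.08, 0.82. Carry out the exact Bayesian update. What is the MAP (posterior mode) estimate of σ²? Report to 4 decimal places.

0.7856

With known mean μ and an Inverse-Gamma(α, β) prior on σ², the Normal likelihood is conjugate: posterior is Inv-Gamma(α + n/2, β + Σ(xᵢ−μ)²/2).
Σ(xᵢ−μ)² = (0.29)² + (0.48)² + (0.15)² + (0.07)² + (1.18)² + (0.03)² + (-1.63)² + (-2.08)² + (0.08)² + (0.82)² = 9.3973.
Posterior: Inv-Gamma(6.6 + 10/2, 5.2 + 9.3973/2) = Inv-Gamma(11.60, 9.89865).
Mode = β/(α+1) = 9.89865/12.60 = 0.7856.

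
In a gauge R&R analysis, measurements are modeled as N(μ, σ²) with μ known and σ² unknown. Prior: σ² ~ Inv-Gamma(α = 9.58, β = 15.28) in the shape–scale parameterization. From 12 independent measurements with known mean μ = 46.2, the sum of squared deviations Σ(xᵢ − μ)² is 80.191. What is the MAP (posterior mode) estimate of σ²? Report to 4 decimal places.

With known mean μ and an Inverse-Gamma(α, β) prior on σ², the Normal likelihood is conjugate: posterior is Inv-Gamma(α + n/2, β + Σ(xᵢ−μ)²/2).
Posterior: Inv-Gamma(9.58 + 12/2, 15.28 + 80.191/2) = Inv-Gamma(15.58, 55.3755).
Mode = β/(α+1) = 55.3755/16.58 = 3.3399.

3.3399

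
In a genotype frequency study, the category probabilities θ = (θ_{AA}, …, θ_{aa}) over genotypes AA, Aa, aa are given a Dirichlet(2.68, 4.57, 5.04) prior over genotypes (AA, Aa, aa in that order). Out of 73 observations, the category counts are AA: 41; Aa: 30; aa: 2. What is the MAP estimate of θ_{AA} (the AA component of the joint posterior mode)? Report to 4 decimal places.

The Dirichlet prior is conjugate to the Multinomial likelihood: each posterior αⱼ = prior αⱼ + observed count nⱼ.
Posterior concentration: (43.68, 34.57, 7.04), total = 85.29.
Joint mode component: (α_{AA}−1)/(Σα−K) = 42.68/82.29 = 0.5187.

0.5187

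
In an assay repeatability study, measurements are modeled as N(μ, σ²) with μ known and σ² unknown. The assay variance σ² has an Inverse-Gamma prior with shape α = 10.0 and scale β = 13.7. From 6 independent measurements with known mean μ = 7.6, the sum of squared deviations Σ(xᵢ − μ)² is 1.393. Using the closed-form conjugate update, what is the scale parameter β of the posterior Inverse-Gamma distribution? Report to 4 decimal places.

With known mean μ and an Inverse-Gamma(α, β) prior on σ², the Normal likelihood is conjugate: posterior is Inv-Gamma(α + n/2, β + Σ(xᵢ−μ)²/2).
Posterior: Inv-Gamma(10.0 + 6/2, 13.7 + 1.393/2) = Inv-Gamma(13.00, 14.3965).
Posterior β = 14.3965.

14.3965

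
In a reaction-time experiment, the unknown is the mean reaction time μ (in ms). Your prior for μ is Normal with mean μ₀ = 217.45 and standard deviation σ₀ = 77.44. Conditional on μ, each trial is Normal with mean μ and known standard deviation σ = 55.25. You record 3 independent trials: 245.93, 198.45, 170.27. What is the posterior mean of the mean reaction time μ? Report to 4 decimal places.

206.7063

For Normal data with known variance σ², a Normal(μ₀, σ₀²) prior on μ is conjugate. Posterior precision = 1/σ₀² + n/σ²; posterior mean is the precision-weighted average of μ₀ and x̄.
Σxᵢ = 245.93 + 198.45 + 170.27 = 614.65, so n·x̄ = 614.65.
σ₀² = 77.44² = 5996.9536, σ² = 55.25² = 3052.5625; σ² + n·σ₀² = 3052.5625 + 3·5996.9536 = 21043.4233.
Posterior mean = (μ₀/σ₀² + n·x̄/σ²)/(1/σ₀² + n/σ²) = (σ²·μ₀ + σ₀²·n·x̄)/(σ² + n·σ₀²) = (3052.5625·217.45 + 5996.9536·614.65)/21043.4233 = 4349807.245865/21043.4233 = 206.7063.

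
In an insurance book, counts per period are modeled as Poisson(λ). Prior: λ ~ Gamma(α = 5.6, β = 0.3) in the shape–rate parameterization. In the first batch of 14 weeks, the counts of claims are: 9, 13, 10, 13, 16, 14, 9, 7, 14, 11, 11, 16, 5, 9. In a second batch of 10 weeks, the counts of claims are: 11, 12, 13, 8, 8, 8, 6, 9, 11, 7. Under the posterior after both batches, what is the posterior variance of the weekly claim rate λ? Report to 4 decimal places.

With a Gamma(shape α, rate β) prior, the Poisson likelihood is conjugate: the posterior is Gamma(α + ΣXᵢ, β + n).
Batch 1: sum of counts S = 157 over n = 14 weeks.
After batch 1: Gamma(α+S, β+n) = Gamma(5.6+157, 0.3+14) = Gamma(162.6, 14.3).
Batch 2: sum of counts S = 93 over n = 10 weeks.
After batch 2: Gamma(α+S, β+n) = Gamma(162.6+93, 14.3+10) = Gamma(255.6, 24.3).
Var = α/β² = 255.6/24.3² = 0.4329.

0.4329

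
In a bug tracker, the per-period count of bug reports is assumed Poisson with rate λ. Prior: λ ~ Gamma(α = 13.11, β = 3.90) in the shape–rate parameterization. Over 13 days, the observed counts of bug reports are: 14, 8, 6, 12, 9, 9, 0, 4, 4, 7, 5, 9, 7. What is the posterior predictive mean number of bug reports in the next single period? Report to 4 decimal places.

6.3379

With a Gamma(shape α, rate β) prior, the Poisson likelihood is conjugate: the posterior is Gamma(α + ΣXᵢ, β + n).
Sum of counts S = 94 over n = 13 days.
Posterior: Gamma(α+S, β+n) = Gamma(13.11+94, 3.90+13) = Gamma(107.11, 16.90).
The predictive distribution for one future period is NegBinom with mean α/β = 6.3379.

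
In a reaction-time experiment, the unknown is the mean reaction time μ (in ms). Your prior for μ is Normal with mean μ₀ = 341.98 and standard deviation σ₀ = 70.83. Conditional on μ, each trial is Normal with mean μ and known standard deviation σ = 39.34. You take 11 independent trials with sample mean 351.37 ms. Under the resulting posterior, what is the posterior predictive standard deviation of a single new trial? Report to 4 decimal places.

41.0426

For Normal data with known variance σ², a Normal(μ₀, σ₀²) prior on μ is conjugate. Posterior precision = 1/σ₀² + n/σ²; posterior mean is the precision-weighted average of μ₀ and x̄.
σ₀² = 70.83² = 5016.8889, σ² = 39.34² = 1547.6356; σ² + n·σ₀² = 1547.6356 + 11·5016.8889 = 56733.4135.
Posterior precision = 1/σ₀² + n/σ² = 1/5016.8889 + 11/1547.6356 = (σ² + n·σ₀²)/(σ₀²σ²) = 56733.4135/(5016.8889·1547.6356); posterior variance σₙ² = σ₀²σ²/(σ² + n·σ₀²) = 5016.8889·1547.6356/56733.4135 = 136.856138.
Predictive variance for one new observation = σₙ² + σ² = 5016.8889·1547.6356/56733.4135 + 1547.6356 = σ²·(σ₀² + 56733.4135)/56733.4135 = 1547.6356·61750.3024/56733.4135 = 1684.491738; SD = √(1547.6356·61750.3024/56733.4135) = 41.0426.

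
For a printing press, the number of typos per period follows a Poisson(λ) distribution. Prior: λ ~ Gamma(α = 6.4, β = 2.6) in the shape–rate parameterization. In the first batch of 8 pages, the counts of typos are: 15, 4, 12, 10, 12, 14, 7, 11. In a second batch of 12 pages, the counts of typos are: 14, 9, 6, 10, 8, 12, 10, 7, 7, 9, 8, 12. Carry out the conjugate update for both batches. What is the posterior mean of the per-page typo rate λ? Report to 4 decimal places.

9.0000

With a Gamma(shape α, rate β) prior, the Poisson likelihood is conjugate: the posterior is Gamma(α + ΣXᵢ, β + n).
Batch 1: sum of counts S = 85 over n = 8 pages.
After batch 1: Gamma(α+S, β+n) = Gamma(6.4+85, 2.6+8) = Gamma(91.4, 10.6).
Batch 2: sum of counts S = 112 over n = 12 pages.
After batch 2: Gamma(α+S, β+n) = Gamma(91.4+112, 10.6+12) = Gamma(203.4, 22.6).
Posterior mean = α/β = 203.4/22.6 = 9.0000.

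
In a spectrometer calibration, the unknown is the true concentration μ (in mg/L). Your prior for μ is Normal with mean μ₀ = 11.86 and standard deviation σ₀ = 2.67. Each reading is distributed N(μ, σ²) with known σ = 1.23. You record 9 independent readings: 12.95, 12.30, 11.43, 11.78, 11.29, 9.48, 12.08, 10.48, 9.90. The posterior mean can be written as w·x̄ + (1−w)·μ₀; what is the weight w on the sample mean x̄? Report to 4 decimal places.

For Normal data with known variance σ², a Normal(μ₀, σ₀²) prior on μ is conjugate. Posterior precision = 1/σ₀² + n/σ²; posterior mean is the precision-weighted average of μ₀ and x̄.
σ₀² = 2.67² = 7.1289, σ² = 1.23² = 1.5129. Prior precision 1/σ₀² = 1/7.1289; data precision n/σ² = 9/1.5129.
w = (n/σ²)/(1/σ₀² + n/σ²) = n·σ₀²/(σ² + n·σ₀²) = 9·7.1289/(1.5129 + 9·7.1289) = 64.1601/65.673 = 0.9770.

0.9770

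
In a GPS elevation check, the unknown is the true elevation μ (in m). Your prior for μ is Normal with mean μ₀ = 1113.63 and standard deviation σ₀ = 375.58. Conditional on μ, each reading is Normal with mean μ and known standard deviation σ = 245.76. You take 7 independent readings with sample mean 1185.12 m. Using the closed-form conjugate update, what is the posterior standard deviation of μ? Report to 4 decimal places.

90.1717

For Normal data with known variance σ², a Normal(μ₀, σ₀²) prior on μ is conjugate. Posterior precision = 1/σ₀² + n/σ²; posterior mean is the precision-weighted average of μ₀ and x̄.
σ₀² = 375.58² = 141060.3364, σ² = 245.76² = 60397.9776; σ² + n·σ₀² = 60397.9776 + 7·141060.3364 = 1047820.3324.
Posterior precision = 1/σ₀² + n/σ² = 1/141060.3364 + 7/60397.9776 = (σ² + n·σ₀²)/(σ₀²σ²) = 1047820.3324/(141060.3364·60397.9776); posterior variance σₙ² = σ₀²σ²/(σ² + n·σ₀²) = 141060.3364·60397.9776/1047820.3324 = 8130.935023.
Posterior SD = √σₙ² = √(141060.3364·60397.9776/1047820.3324) = 90.1717.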